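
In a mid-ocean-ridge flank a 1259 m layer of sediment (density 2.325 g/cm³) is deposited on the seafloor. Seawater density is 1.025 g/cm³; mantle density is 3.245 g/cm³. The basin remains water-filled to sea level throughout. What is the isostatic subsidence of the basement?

Submarine loading: the sediment displaces seawater, and the subsidence is in turn flooded, so s (ρ_m − ρ_w) = t (ρ_sed − ρ_w).
s = 1259 m × (2.325 − 1.025) / (3.245 − 1.025) = 737 m.

737 m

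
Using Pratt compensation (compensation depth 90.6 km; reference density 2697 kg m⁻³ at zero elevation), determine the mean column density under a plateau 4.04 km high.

2580 kg m⁻³

Pratt balance: ρ_ref D = ρ (D + h).
ρ = ρ_ref D/(D + h) = 2697 × 90.6 km/(90.6 km + 4.04 km) = 2580 kg m⁻³.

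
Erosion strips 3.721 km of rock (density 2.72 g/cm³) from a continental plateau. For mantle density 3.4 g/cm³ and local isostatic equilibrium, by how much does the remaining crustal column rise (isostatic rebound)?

Unloading: uplift u = e ρ_c/ρ_m = 3.721 km × 2.72/3.4 = 2.98 km.

2.98 km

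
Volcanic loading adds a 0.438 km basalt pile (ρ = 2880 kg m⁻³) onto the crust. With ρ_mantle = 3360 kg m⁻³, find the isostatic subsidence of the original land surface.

0.375 km

Subaerial loading: s = t ρ_load / ρ_m.
s = 0.438 km × 2880/3360 = 0.375 km.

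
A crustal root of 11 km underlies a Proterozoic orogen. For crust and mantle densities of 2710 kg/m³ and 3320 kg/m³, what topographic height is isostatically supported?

In Airy isostatic equilibrium: ρ_c h = (ρ_m − ρ_c) r.
h = r (ρ_m − ρ_c) / ρ_c = 11 km × (3320 − 2710) / 2710 = 2.48 km.

2.48 km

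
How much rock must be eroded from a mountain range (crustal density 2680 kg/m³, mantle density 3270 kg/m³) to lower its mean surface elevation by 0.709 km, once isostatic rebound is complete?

Net drop Δ = e − u = e − e ρ_c/ρ_m = e (ρ_m − ρ_c)/ρ_m.
e = Δ ρ_m/(ρ_m − ρ_c) = 0.709 km × 3270/590 = 3.93 km.

3.93 km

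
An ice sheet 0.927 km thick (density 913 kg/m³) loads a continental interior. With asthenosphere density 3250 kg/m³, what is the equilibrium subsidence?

Isostatic balance requires: the ice load ρ_ice t is balanced by mantle displaced below, ρ_m s.
s = t ρ_ice / ρ_m = 0.927 km × 913/3250 = 0.26 km.

0.26 km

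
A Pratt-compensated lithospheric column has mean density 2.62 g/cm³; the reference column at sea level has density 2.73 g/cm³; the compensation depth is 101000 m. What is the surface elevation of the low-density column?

ρ_ref D = ρ (D + h) → h = D (ρ_ref − ρ)/ρ.
h = 101000 m × (2.73 − 2.62)/2.62 = 4240 m.

4240 m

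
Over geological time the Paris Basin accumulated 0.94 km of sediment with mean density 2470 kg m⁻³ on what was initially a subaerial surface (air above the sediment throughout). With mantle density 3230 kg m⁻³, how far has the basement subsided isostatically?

Subaerial load: s = t ρ_sed / ρ_m = 0.94 km × 2470/3230 = 0.719 km.

0.719 km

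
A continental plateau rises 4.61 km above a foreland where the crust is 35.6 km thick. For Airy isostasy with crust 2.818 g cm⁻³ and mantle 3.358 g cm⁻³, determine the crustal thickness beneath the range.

Root depth r = h ρ_c / (ρ_m − ρ_c) = 4.61 km × 2.818 / 0.54 = 24.06 km.
Total thickness = T + h + r = 35.6 km + 4.61 km + 24.06 km = 64.3 km.

64.3 km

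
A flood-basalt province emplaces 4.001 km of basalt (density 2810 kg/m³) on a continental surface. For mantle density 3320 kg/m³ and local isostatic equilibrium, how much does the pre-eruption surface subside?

Subaerial loading: s = t ρ_load / ρ_m.
s = 4.001 km × 2810/3320 = 3.39 km.

3.39 km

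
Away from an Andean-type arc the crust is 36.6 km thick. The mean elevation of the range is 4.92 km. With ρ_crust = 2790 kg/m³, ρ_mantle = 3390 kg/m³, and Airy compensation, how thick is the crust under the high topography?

Root depth r = h ρ_c / (ρ_m − ρ_c) = 4.92 km × 2790 / 600 = 22.88 km.
Total thickness = T + h + r = 36.6 km + 4.92 km + 22.88 km = 64.4 km.

64.4 km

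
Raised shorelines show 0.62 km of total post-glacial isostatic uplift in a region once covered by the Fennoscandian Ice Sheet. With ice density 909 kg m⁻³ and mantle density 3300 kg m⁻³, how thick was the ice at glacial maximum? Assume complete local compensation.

2.25 km

u = t ρ_ice/ρ_m → t = u ρ_m/ρ_ice = 0.62 km × 3300/909 = 2.25 km.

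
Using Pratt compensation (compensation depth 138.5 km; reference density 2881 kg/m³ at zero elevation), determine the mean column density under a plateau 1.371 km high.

2850 kg/m³

Pratt balance: ρ_ref D = ρ (D + h).
ρ = ρ_ref D/(D + h) = 2881 × 138.5 km/(138.5 km + 1.371 km) = 2850 kg/m³.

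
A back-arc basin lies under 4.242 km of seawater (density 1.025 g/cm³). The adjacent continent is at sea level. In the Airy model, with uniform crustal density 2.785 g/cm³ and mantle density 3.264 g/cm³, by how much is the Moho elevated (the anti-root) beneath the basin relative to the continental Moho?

For local isostatic compensation: replacing crust with seawater at the top is compensated by replacing crust with mantle at the base: d (ρ_c − ρ_w) = a (ρ_m − ρ_c).
a = d (ρ_c − ρ_w)/(ρ_m − ρ_c) = 4.242 km × 1.76/0.479 = 15.6 km.

15.6 km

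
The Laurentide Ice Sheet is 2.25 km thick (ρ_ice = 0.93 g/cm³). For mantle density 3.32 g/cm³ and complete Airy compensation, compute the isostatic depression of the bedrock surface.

0.63 km

Isostatic balance requires: the ice load ρ_ice t is balanced by mantle displaced below, ρ_m s.
s = t ρ_ice / ρ_m = 2.25 km × 0.93/3.32 = 0.63 km.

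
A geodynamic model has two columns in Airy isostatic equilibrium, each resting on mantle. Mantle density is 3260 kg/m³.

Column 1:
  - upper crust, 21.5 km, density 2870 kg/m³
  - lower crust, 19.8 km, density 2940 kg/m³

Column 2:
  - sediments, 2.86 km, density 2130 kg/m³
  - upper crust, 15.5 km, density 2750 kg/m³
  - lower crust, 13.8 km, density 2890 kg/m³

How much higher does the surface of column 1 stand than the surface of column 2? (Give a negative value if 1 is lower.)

−0.467 km

For any compensation level in the mantle, the mantle terms cancel and isostasy reduces to e = (Σt_1 − Σt_2) − (Σ(ρt)_1 − Σ(ρt)_2) / ρ_m.
Σt_1 = 41.3 km; Σt_2 = 32.16 km; Σ(ρt)_1 = 119917; Σ(ρt)_2 = 88598.8 (in km·kg/m³).
e = (41.3 − 32.16) − (119917 − 88598.8) / 3260 = −0.467 km.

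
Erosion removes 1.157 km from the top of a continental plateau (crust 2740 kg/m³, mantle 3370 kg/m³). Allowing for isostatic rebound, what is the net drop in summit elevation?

Rebound u = e ρ_c/ρ_m = 1.157 km × 2740/3370 = 0.9407 km.
Net surface drop = e − u = 1.157 km − 0.9407 km = e (ρ_m − ρ_c)/ρ_m = 0.216 km.

0.216 km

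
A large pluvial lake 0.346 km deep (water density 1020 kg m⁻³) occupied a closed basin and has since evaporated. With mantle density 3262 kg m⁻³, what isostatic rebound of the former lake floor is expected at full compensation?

u = d ρ_w/ρ_m = 0.346 km × 1020/3262 = 0.108 km.

0.108 km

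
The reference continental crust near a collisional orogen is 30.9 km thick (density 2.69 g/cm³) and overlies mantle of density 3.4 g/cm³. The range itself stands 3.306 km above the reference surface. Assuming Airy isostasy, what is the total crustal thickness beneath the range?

46.7 km

Root depth r = h ρ_c / (ρ_m − ρ_c) = 3.306 km × 2.69 / 0.71 = 12.53 km.
Total thickness = T + h + r = 30.9 km + 3.306 km + 12.53 km = 46.7 km.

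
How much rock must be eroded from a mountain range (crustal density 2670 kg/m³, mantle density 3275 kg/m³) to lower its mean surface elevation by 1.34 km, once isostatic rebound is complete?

7.25 km

Net drop Δ = e − u = e − e ρ_c/ρ_m = e (ρ_m − ρ_c)/ρ_m.
e = Δ ρ_m/(ρ_m − ρ_c) = 1.34 km × 3275/605 = 7.25 km.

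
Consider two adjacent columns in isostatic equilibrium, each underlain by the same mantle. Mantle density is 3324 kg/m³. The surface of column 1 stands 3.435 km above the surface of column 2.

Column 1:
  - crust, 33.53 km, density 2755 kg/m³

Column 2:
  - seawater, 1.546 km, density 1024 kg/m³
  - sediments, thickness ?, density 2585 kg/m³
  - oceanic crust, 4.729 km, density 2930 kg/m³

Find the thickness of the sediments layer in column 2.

3.03 km

Take the compensation level at the base of the deeper column (depth z_c below the surface of column 1) and equate Σ ρ_i t_i down to z_c; mantle fills any gap and the z_c terms cancel.
Column 1: 33.53×2755 + (z_c − 33.53)×3324
Column 2: 3.435×0 + 1.546×1024 + x×2585 + 4.729×2930 + (z_c − 3.435 − 6.275 − x)×3324
The z_c×3324 term appears on both sides and cancels. Collect the known terms of each column as K = Σ(ρt)_known − 3324 × (depth of known layers): K_1 = 92375.15 − 3324×33.53 = −19078.57; K_2 = 15439.074 − 3324×(3.435 + 6.275) = −16836.966.
Balance: K_1 = K_2 − x×(3324 − 2585), so x = (K_2 − K_1)/(3324 − 2585) = 2241.6/739 = 3.03 km.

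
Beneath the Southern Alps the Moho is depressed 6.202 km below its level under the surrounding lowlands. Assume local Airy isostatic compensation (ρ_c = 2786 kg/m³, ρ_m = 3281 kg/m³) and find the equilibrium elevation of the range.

In Airy isostatic equilibrium: ρ_c h = (ρ_m − ρ_c) r.
h = r (ρ_m − ρ_c) / ρ_c = 6.202 km × (3281 − 2786) / 2786 = 1.1 km.

1.1 km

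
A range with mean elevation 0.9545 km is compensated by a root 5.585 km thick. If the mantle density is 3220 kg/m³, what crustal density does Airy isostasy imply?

2750 kg/m³

ρ_c h = (ρ_m − ρ_c) r → ρ_c (h + r) = ρ_m r → ρ_c = ρ_m r / (h + r).
ρ_c = 3220 × 5.585 km / (0.9545 km + 5.585 km) = 2750 kg/m³.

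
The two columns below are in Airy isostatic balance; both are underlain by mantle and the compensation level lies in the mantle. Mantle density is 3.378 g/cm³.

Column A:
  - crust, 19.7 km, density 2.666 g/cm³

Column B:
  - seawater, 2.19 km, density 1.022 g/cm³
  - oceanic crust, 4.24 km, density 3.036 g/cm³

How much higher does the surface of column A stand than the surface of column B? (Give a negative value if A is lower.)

2.2 km

For any compensation level in the mantle, the mantle terms cancel and isostasy reduces to e = (Σt_A − Σt_B) − (Σ(ρt)_A − Σ(ρt)_B) / ρ_m.
Σt_A = 19.7 km; Σt_B = 6.43 km; Σ(ρt)_A = 52.5202; Σ(ρt)_B = 15.11082 (in km·g/cm³).
e = (19.7 − 6.43) − (52.5202 − 15.11082) / 3.378 = 2.2 km.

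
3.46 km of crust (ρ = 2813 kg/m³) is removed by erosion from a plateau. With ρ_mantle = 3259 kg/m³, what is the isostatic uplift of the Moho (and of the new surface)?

2.99 km

Unloading: uplift u = e ρ_c/ρ_m = 3.46 km × 2813/3259 = 2.99 km.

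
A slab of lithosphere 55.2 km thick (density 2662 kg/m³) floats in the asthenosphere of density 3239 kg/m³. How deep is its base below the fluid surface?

45.4 km

Draft d = t ρ_obj/ρ_fluid = 55.2 km × 2662/3239 = 45.4 km.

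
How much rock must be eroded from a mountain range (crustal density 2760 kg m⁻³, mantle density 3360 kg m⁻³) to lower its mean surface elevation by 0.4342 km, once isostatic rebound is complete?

2.43 km

Net drop Δ = e − u = e − e ρ_c/ρ_m = e (ρ_m − ρ_c)/ρ_m.
e = Δ ρ_m/(ρ_m − ρ_c) = 0.4342 km × 3360/600 = 2.43 km.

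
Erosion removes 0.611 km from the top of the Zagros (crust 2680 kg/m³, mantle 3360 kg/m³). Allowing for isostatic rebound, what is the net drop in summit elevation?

Rebound u = e ρ_c/ρ_m = 0.611 km × 2680/3360 = 0.4873 km.
Net surface drop = e − u = 0.611 km − 0.4873 km = e (ρ_m − ρ_c)/ρ_m = 0.124 km.

0.124 km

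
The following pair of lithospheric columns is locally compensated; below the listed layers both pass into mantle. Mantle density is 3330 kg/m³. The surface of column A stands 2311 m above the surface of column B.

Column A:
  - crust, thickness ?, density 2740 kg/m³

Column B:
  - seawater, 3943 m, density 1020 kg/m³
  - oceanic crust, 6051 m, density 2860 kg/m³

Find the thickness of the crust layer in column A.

Take the compensation level at the base of the deeper column (depth z_c below the surface of column A) and equate Σ ρ_i t_i down to z_c; mantle fills any gap and the z_c terms cancel.
Column A: x×2740 + (z_c − 0 − x)×3330
Column B: 2311×0 + 3943×1020 + 6051×2860 + (z_c − 2311 − 9994)×3330
The z_c×3330 term appears on both sides and cancels. Collect the known terms of each column as K = Σ(ρt)_known − 3330 × (depth of known layers): K_A = 0 − 3330×0 = 0; K_B = 21327720 − 3330×(2311 + 9994) = −19647930.
Balance: K_A − x×(3330 − 2740) = K_B, so x = (K_A − K_B)/(3330 − 2740) = 19647900/590 = 33300 m.

33300 m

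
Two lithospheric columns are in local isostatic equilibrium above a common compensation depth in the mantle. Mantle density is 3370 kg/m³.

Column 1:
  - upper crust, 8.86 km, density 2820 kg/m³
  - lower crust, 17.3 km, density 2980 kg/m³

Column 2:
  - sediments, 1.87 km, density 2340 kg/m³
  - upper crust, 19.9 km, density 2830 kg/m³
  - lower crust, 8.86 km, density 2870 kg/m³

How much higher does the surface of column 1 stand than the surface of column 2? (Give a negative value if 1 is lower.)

−1.63 km

For any compensation level in the mantle, the mantle terms cancel and isostasy reduces to e = (Σt_1 − Σt_2) − (Σ(ρt)_1 − Σ(ρt)_2) / ρ_m.
Σt_1 = 26.16 km; Σt_2 = 30.63 km; Σ(ρt)_1 = 76539.2; Σ(ρt)_2 = 86121 (in km·kg/m³).
e = (26.16 − 30.63) − (76539.2 − 86121) / 3370 = −1.63 km.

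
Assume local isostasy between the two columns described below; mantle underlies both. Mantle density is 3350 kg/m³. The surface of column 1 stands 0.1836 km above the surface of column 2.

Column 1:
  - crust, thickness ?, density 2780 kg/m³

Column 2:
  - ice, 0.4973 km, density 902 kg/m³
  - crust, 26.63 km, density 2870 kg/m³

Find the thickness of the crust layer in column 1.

25.6 km

Take the compensation level at the base of the deeper column (depth z_c below the surface of column 1) and equate Σ ρ_i t_i down to z_c; mantle fills any gap and the z_c terms cancel.
Column 1: x×2780 + (z_c − 0 − x)×3350
Column 2: 0.1836×0 + 0.4973×902 + 26.63×2870 + (z_c − 0.1836 − 27.1273)×3350
The z_c×3350 term appears on both sides and cancels. Collect the known terms of each column as K = Σ(ρt)_known − 3350 × (depth of known layers): K_1 = 0 − 3350×0 = 0; K_2 = 76876.6646 − 3350×(0.1836 + 27.1273) = −14614.8504.
Balance: K_1 − x×(3350 − 2780) = K_2, so x = (K_1 − K_2)/(3350 − 2780) = 14614.9/570 = 25.6 km.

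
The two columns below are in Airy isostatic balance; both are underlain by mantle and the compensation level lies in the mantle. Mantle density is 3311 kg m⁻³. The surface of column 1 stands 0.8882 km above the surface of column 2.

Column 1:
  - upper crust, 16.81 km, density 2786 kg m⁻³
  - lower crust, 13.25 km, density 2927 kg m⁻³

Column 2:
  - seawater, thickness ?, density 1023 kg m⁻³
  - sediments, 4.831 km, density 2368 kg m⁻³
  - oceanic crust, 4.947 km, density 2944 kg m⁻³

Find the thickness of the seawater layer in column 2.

2.01 km

Take the compensation level at the base of the deeper column (depth z_c below the surface of column 1) and equate Σ ρ_i t_i down to z_c; mantle fills any gap and the z_c terms cancel.
Column 1: 16.81×2786 + 13.25×2927 + (z_c − 30.06)×3311
Column 2: 0.8882×0 + x×1023 + 4.831×2368 + 4.947×2944 + (z_c − 0.8882 − 9.778 − x)×3311
The z_c×3311 term appears on both sides and cancels. Collect the known terms of each column as K = Σ(ρt)_known − 3311 × (depth of known layers): K_1 = 85615.41 − 3311×30.06 = −13913.25; K_2 = 26003.776 − 3311×(0.8882 + 9.778) = −9312.0122.
Balance: K_1 = K_2 − x×(3311 − 1023), so x = (K_2 − K_1)/(3311 − 1023) = 4601.24/2288 = 2.01 km.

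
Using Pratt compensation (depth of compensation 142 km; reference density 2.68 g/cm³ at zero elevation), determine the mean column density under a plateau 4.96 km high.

2.59 g/cm³

Pratt balance: ρ_ref D = ρ (D + h).
ρ = ρ_ref D/(D + h) = 2.68 × 142 km/(142 km + 4.96 km) = 2.59 g/cm³.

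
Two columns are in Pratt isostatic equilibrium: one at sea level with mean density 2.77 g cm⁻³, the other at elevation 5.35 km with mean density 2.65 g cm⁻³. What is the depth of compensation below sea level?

118 km

ρ_ref D = ρ (D + h) → D (ρ_ref − ρ) = ρ h.
D = ρ h/(ρ_ref − ρ) = 2.65 × 5.35 km/(2.77 − 2.65) = 118 km.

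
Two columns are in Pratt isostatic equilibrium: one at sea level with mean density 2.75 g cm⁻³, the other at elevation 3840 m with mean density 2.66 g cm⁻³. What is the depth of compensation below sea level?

113000 m

ρ_ref D = ρ (D + h) → D (ρ_ref − ρ) = ρ h.
D = ρ h/(ρ_ref − ρ) = 2.66 × 3840 m/(2.75 − 2.66) = 113000 m.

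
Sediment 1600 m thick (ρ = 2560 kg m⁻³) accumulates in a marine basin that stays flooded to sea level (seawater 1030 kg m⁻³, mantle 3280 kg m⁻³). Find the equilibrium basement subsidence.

Submarine loading: the sediment displaces seawater, and the subsidence is in turn flooded, so s (ρ_m − ρ_w) = t (ρ_sed − ρ_w).
s = 1600 m × (2560 − 1030) / (3280 − 1030) = 1090 m.

1090 m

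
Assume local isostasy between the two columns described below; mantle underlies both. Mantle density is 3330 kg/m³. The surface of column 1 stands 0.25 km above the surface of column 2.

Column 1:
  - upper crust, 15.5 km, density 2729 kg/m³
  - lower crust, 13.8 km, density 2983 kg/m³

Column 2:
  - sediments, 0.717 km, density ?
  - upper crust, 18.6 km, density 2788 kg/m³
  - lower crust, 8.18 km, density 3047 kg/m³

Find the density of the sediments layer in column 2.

Take the compensation level at the base of the deeper column (depth z_c below the surface of column 1) and equate Σ ρ_i t_i down to z_c; mantle fills any gap and the z_c terms cancel.
Column 1: 15.5×2729 + 13.8×2983 + (z_c − 29.3)×3330
Column 2: 0.25×0 + 0.717×ρ + 18.6×2788 + 8.18×3047 + (z_c − 0.25 − 27.497)×3330
The z_c×3330 term appears on both sides and cancels. Collect the known terms of each column as K = Σ(ρt)_known − 3330 × (depth of known layers): K_1 = 83464.9 − 3330×29.3 = −14104.1; K_2 = 76781.26 − 3330×(0.25 + 27.497) = −15616.25.
Balance: K_1 = K_2 + 0.717×ρ, so ρ = (K_1 − K_2)/0.717 = 1512.15/0.717 = 2110 kg/m³.

2110 kg/m³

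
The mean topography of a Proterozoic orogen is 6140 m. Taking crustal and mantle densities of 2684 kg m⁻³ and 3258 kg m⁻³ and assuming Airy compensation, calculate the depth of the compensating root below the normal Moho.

28700 m

Isostatic balance requires: the weight of the topography is balanced by the buoyancy of the root, ρ_c h = (ρ_m − ρ_c) r.
r = h · ρ_c / (ρ_m − ρ_c) = 6140 m × 2684 / (3258 − 2684) = 28700 m.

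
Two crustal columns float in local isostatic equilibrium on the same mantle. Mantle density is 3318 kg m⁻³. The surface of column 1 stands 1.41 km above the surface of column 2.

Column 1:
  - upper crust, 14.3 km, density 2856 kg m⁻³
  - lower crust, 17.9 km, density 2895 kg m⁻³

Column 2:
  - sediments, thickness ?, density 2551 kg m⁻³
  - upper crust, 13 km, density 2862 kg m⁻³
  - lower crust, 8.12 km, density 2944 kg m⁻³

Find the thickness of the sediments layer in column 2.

0.698 km

Take the compensation level at the base of the deeper column (depth z_c below the surface of column 1) and equate Σ ρ_i t_i down to z_c; mantle fills any gap and the z_c terms cancel.
Column 1: 14.3×2856 + 17.9×2895 + (z_c − 32.2)×3318
Column 2: 1.41×0 + x×2551 + 13×2862 + 8.12×2944 + (z_c − 1.41 − 21.12 − x)×3318
The z_c×3318 term appears on both sides and cancels. Collect the known terms of each column as K = Σ(ρt)_known − 3318 × (depth of known layers): K_1 = 92661.3 − 3318×32.2 = −14178.3; K_2 = 61111.28 − 3318×(1.41 + 21.12) = −13643.26.
Balance: K_1 = K_2 − x×(3318 − 2551), so x = (K_2 − K_1)/(3318 − 2551) = 535.04/767 = 0.698 km.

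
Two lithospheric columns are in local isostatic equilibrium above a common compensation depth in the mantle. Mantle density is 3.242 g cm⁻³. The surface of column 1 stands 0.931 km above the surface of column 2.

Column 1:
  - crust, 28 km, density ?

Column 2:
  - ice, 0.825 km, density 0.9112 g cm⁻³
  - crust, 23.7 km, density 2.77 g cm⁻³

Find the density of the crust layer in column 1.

2.67 g cm⁻³

Take the compensation level at the base of the deeper column (depth z_c below the surface of column 1) and equate Σ ρ_i t_i down to z_c; mantle fills any gap and the z_c terms cancel.
Column 1: 28×ρ + (z_c − 28)×3.242
Column 2: 0.931×0 + 0.825×0.9112 + 23.7×2.77 + (z_c − 0.931 − 24.525)×3.242
The z_c×3.242 term appears on both sides and cancels. Collect the known terms of each column as K = Σ(ρt)_known − 3.242 × (depth of known layers): K_1 = 0 − 3.242×28 = −90.776; K_2 = 66.40074 − 3.242×(0.931 + 24.525) = −16.127612.
Balance: K_1 + 28×ρ = K_2, so ρ = (K_2 − K_1)/28 = 74.6484/28 = 2.67 g cm⁻³.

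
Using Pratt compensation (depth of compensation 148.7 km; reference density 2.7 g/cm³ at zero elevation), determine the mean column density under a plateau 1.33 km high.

Pratt balance: ρ_ref D = ρ (D + h).
ρ = ρ_ref D/(D + h) = 2.7 × 148.7 km/(148.7 km + 1.33 km) = 2.68 g/cm³.

2.68 g/cm³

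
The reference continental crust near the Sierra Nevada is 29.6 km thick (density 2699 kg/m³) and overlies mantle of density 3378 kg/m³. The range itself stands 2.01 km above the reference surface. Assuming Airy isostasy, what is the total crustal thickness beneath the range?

Root depth r = h ρ_c / (ρ_m − ρ_c) = 2.01 km × 2699 / 679 = 7.99 km.
Total thickness = T + h + r = 29.6 km + 2.01 km + 7.99 km = 39.6 km.

39.6 km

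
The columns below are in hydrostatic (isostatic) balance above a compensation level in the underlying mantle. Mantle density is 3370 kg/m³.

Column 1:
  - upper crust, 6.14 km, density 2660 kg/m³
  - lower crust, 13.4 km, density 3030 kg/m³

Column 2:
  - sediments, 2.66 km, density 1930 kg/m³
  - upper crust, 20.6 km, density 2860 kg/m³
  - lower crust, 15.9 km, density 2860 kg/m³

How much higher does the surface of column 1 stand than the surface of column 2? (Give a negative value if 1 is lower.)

For any compensation level in the mantle, the mantle terms cancel and isostasy reduces to e = (Σt_1 − Σt_2) − (Σ(ρt)_1 − Σ(ρt)_2) / ρ_m.
Σt_1 = 19.54 km; Σt_2 = 39.16 km; Σ(ρt)_1 = 56934.4; Σ(ρt)_2 = 109523.8 (in km·kg/m³).
e = (19.54 − 39.16) − (56934.4 − 109523.8) / 3370 = −4.01 km.

−4.01 km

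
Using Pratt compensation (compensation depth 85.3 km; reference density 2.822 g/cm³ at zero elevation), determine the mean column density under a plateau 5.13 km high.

2.66 g/cm³

Pratt balance: ρ_ref D = ρ (D + h).
ρ = ρ_ref D/(D + h) = 2.822 × 85.3 km/(85.3 km + 5.13 km) = 2.66 g/cm³.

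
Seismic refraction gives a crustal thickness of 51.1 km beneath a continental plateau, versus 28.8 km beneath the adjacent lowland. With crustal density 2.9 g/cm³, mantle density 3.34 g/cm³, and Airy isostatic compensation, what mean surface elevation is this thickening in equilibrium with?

Excess crust Δ = 51.1 km − 28.8 km = 22.3 km, split between elevation h and root r with h + r = Δ.
Airy balance ρ_c h = (ρ_m − ρ_c) r gives r = h ρ_c/(ρ_m − ρ_c), so h (1 + ρ_c/(ρ_m − ρ_c)) = Δ, i.e. h = Δ (ρ_m − ρ_c)/ρ_m.
h = 22.3 km × 0.44/3.34 = 2.94 km.

2.94 km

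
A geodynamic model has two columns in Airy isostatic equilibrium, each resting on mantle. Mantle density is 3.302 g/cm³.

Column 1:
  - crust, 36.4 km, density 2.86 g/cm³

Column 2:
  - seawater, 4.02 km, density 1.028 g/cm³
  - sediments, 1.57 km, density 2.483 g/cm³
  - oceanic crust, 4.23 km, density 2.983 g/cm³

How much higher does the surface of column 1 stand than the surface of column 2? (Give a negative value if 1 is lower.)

1.31 km

For any compensation level in the mantle, the mantle terms cancel and isostasy reduces to e = (Σt_1 − Σt_2) − (Σ(ρt)_1 − Σ(ρt)_2) / ρ_m.
Σt_1 = 36.4 km; Σt_2 = 9.82 km; Σ(ρt)_1 = 104.104; Σ(ρt)_2 = 20.64896 (in km·g/cm³).
e = (36.4 − 9.82) − (104.104 − 20.64896) / 3.302 = 1.31 km.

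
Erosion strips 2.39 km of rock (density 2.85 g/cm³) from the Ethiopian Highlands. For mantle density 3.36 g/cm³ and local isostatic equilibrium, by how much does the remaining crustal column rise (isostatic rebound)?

Unloading: uplift u = e ρ_c/ρ_m = 2.39 km × 2.85/3.36 = 2.03 km.

2.03 km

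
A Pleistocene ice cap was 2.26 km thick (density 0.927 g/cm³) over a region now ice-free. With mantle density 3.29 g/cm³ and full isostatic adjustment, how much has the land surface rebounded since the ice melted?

Removing the load lets mantle flow back in; uplift u satisfies ρ_ice t = ρ_m u.
u = t ρ_ice/ρ_m = 2.26 km × 0.927/3.29 = 0.637 km.

0.637 km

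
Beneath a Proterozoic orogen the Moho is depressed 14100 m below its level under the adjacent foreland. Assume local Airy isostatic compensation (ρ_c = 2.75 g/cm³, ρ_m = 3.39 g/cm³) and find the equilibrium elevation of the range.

Isostatic balance requires: ρ_c h = (ρ_m − ρ_c) r.
h = r (ρ_m − ρ_c) / ρ_c = 14100 m × (3.39 − 2.75) / 2.75 = 3280 m.

3280 m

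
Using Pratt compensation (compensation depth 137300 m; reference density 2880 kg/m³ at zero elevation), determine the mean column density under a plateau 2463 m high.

Pratt balance: ρ_ref D = ρ (D + h).
ρ = ρ_ref D/(D + h) = 2880 × 137300 m/(137300 m + 2463 m) = 2830 kg/m³.

2830 kg/m³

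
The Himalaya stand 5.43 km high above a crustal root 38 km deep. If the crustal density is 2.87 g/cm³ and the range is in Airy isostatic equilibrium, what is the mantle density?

Airy balance: ρ_c h = (ρ_m − ρ_c) r → ρ_m = ρ_c (1 + h/r).
ρ_m = 2.87 × (1 + 5.43 km/38 km) = 3.28 g/cm³.

3.28 g/cm³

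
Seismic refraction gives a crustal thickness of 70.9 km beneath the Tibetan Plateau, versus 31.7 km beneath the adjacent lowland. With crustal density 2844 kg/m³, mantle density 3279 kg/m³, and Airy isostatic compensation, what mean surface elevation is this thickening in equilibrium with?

Excess crust Δ = 70.9 km − 31.7 km = 39.2 km, split between elevation h and root r with h + r = Δ.
Airy balance ρ_c h = (ρ_m − ρ_c) r gives r = h ρ_c/(ρ_m − ρ_c), so h (1 + ρ_c/(ρ_m − ρ_c)) = Δ, i.e. h = Δ (ρ_m − ρ_c)/ρ_m.
h = 39.2 km × 435/3279 = 5.2 km.

5.2 km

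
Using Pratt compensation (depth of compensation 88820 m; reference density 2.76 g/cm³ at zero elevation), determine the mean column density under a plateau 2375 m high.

Pratt balance: ρ_ref D = ρ (D + h).
ρ = ρ_ref D/(D + h) = 2.76 × 88820 m/(88820 m + 2375 m) = 2.69 g/cm³.

2.69 g/cm³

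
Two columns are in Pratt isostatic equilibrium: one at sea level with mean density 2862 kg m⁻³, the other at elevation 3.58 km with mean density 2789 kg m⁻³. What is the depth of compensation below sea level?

ρ_ref D = ρ (D + h) → D (ρ_ref − ρ) = ρ h.
D = ρ h/(ρ_ref − ρ) = 2789 × 3.58 km/(2862 − 2789) = 137 km.

137 km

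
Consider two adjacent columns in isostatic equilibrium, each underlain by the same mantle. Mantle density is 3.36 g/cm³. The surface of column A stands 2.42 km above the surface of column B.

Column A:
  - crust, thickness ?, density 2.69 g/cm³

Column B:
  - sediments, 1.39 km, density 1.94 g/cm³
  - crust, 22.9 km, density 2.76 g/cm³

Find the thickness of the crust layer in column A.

Take the compensation level at the base of the deeper column (depth z_c below the surface of column A) and equate Σ ρ_i t_i down to z_c; mantle fills any gap and the z_c terms cancel.
Column A: x×2.69 + (z_c − 0 − x)×3.36
Column B: 2.42×0 + 1.39×1.94 + 22.9×2.76 + (z_c − 2.42 − 24.29)×3.36
The z_c×3.36 term appears on both sides and cancels. Collect the known terms of each column as K = Σ(ρt)_known − 3.36 × (depth of known layers): K_A = 0 − 3.36×0 = 0; K_B = 65.9006 − 3.36×(2.42 + 24.29) = −23.845.
Balance: K_A − x×(3.36 − 2.69) = K_B, so x = (K_A − K_B)/(3.36 − 2.69) = 23.845/0.67 = 35.6 km.

35.6 km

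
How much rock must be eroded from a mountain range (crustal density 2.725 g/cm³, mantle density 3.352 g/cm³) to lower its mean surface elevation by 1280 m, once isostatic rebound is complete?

Net drop Δ = e − u = e − e ρ_c/ρ_m = e (ρ_m − ρ_c)/ρ_m.
e = Δ ρ_m/(ρ_m − ρ_c) = 1280 m × 3.352/0.627 = 6840 m.

6840 m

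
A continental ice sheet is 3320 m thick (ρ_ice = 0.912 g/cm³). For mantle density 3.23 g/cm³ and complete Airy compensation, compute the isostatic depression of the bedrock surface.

937 m

Equating mass per unit area of the two columns: the ice load ρ_ice t is balanced by mantle displaced below, ρ_m s.
s = t ρ_ice / ρ_m = 3320 m × 0.912/3.23 = 937 m.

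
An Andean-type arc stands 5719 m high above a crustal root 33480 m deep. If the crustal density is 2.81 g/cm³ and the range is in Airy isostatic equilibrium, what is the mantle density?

Airy balance: ρ_c h = (ρ_m − ρ_c) r → ρ_m = ρ_c (1 + h/r).
ρ_m = 2.81 × (1 + 5719 m/33480 m) = 3.29 g/cm³.

3.29 g/cm³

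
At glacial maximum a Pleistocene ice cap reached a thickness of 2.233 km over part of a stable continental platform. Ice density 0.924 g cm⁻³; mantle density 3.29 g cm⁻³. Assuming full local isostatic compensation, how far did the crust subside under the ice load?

Equating mass per unit area of the two columns: the ice load ρ_ice t is balanced by mantle displaced below, ρ_m s.
s = t ρ_ice / ρ_m = 2.233 km × 0.924/3.29 = 0.627 km.

0.627 km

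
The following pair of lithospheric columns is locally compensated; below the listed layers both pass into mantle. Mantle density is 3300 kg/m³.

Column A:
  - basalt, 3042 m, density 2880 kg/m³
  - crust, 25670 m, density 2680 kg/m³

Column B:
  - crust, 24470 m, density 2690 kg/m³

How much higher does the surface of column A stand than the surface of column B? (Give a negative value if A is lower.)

687 m

For any compensation level in the mantle, the mantle terms cancel and isostasy reduces to e = (Σt_A − Σt_B) − (Σ(ρt)_A − Σ(ρt)_B) / ρ_m.
Σt_A = 28712 m; Σt_B = 24470 m; Σ(ρt)_A = 77556560; Σ(ρt)_B = 65824300 (in m·kg/m³).
e = (28712 − 24470) − (77556560 − 65824300) / 3300 = 687 m.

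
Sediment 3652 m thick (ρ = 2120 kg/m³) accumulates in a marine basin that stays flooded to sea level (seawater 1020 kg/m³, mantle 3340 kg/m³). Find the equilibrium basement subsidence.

1730 m

Submarine loading: the sediment displaces seawater, and the subsidence is in turn flooded, so s (ρ_m − ρ_w) = t (ρ_sed − ρ_w).
s = 3652 m × (2120 − 1020) / (3340 − 1020) = 1730 m.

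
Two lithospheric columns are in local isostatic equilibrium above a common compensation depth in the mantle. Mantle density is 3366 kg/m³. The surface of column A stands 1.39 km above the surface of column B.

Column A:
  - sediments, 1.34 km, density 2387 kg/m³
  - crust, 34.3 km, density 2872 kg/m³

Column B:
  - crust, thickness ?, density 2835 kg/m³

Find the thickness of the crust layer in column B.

Take the compensation level at the base of the deeper column (depth z_c below the surface of column A) and equate Σ ρ_i t_i down to z_c; mantle fills any gap and the z_c terms cancel.
Column A: 1.34×2387 + 34.3×2872 + (z_c − 35.64)×3366
Column B: 1.39×0 + x×2835 + (z_c − 1.39 − 0 − x)×3366
The z_c×3366 term appears on both sides and cancels. Collect the known terms of each column as K = Σ(ρt)_known − 3366 × (depth of known layers): K_A = 101708.18 − 3366×35.64 = −18256.06; K_B = 0 − 3366×(1.39 + 0) = −4678.74.
Balance: K_A = K_B − x×(3366 − 2835), so x = (K_B − K_A)/(3366 − 2835) = 13577.3/531 = 25.6 km.

25.6 km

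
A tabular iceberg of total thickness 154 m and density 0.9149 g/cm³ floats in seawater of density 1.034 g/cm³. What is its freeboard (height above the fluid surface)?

17.7 m

Floating equilibrium: submerged depth d = t ρ_obj/ρ_fluid = 154 m × 0.9149/1.034 = 136.3 m.
Freeboard = t − d = 154 m − 136.3 m = 17.7 m.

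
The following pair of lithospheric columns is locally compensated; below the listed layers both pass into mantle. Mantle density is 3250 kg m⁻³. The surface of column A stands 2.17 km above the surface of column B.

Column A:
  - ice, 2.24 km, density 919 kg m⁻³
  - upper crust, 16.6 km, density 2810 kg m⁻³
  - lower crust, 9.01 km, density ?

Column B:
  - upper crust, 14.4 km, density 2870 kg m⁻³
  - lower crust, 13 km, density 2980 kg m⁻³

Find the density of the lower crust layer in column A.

2860 kg m⁻³

Take the compensation level at the base of the deeper column (depth z_c below the surface of column A) and equate Σ ρ_i t_i down to z_c; mantle fills any gap and the z_c terms cancel.
Column A: 2.24×919 + 16.6×2810 + 9.01×ρ + (z_c − 27.85)×3250
Column B: 2.17×0 + 14.4×2870 + 13×2980 + (z_c − 2.17 − 27.4)×3250
The z_c×3250 term appears on both sides and cancels. Collect the known terms of each column as K = Σ(ρt)_known − 3250 × (depth of known layers): K_A = 48704.56 − 3250×27.85 = −41807.94; K_B = 80068 − 3250×(2.17 + 27.4) = −16034.5.
Balance: K_A + 9.01×ρ = K_B, so ρ = (K_B − K_A)/9.01 = 25773.4/9.01 = 2860 kg m⁻³.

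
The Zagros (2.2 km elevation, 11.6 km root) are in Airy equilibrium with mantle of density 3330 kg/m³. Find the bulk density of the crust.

ρ_c h = (ρ_m − ρ_c) r → ρ_c (h + r) = ρ_m r → ρ_c = ρ_m r / (h + r).
ρ_c = 3330 × 11.6 km / (2.2 km + 11.6 km) = 2800 kg/m³.

2800 kg/m³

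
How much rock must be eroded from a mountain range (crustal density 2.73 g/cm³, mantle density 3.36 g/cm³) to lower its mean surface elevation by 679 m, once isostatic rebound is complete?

Net drop Δ = e − u = e − e ρ_c/ρ_m = e (ρ_m − ρ_c)/ρ_m.
e = Δ ρ_m/(ρ_m − ρ_c) = 679 m × 3.36/0.63 = 3620 m.

3620 m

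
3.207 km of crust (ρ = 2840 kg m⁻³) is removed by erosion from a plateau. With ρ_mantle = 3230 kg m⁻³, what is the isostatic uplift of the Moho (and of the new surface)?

2.82 km

Unloading: uplift u = e ρ_c/ρ_m = 3.207 km × 2840/3230 = 2.82 km.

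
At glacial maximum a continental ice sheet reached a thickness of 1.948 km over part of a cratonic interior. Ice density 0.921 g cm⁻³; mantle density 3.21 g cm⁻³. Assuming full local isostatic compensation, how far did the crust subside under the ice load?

Equating mass per unit area of the two columns: the ice load ρ_ice t is balanced by mantle displaced below, ρ_m s.
s = t ρ_ice / ρ_m = 1.948 km × 0.921/3.21 = 0.559 km.

0.559 km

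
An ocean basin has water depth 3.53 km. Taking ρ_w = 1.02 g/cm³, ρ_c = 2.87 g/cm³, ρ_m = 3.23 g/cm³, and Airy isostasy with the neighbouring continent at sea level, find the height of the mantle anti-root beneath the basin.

Balancing pressure at the compensation depth: replacing crust with seawater at the top is compensated by replacing crust with mantle at the base: d (ρ_c − ρ_w) = a (ρ_m − ρ_c).
a = d (ρ_c − ρ_w)/(ρ_m − ρ_c) = 3.53 km × 1.85/0.36 = 18.1 km.

18.1 km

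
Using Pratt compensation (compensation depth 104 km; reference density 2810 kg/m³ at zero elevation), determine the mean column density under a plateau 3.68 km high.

2710 kg/m³

Pratt balance: ρ_ref D = ρ (D + h).
ρ = ρ_ref D/(D + h) = 2810 × 104 km/(104 km + 3.68 km) = 2710 kg/m³.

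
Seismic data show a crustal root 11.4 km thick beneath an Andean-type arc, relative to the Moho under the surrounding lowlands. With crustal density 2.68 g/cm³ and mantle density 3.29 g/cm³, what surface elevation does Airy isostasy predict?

By Archimedes' principle applied to the lithosphere: ρ_c h = (ρ_m − ρ_c) r.
h = r (ρ_m − ρ_c) / ρ_c = 11.4 km × (3.29 − 2.68) / 2.68 = 2.59 km.

2.59 km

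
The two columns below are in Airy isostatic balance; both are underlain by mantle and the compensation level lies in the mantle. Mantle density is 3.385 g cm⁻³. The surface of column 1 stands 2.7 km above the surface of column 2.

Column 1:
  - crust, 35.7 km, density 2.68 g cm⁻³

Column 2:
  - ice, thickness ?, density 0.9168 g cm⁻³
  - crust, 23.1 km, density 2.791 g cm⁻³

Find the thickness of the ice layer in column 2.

0.935 km

Take the compensation level at the base of the deeper column (depth z_c below the surface of column 1) and equate Σ ρ_i t_i down to z_c; mantle fills any gap and the z_c terms cancel.
Column 1: 35.7×2.68 + (z_c − 35.7)×3.385
Column 2: 2.7×0 + x×0.9168 + 23.1×2.791 + (z_c − 2.7 − 23.1 − x)×3.385
The z_c×3.385 term appears on both sides and cancels. Collect the known terms of each column as K = Σ(ρt)_known − 3.385 × (depth of known layers): K_1 = 95.676 − 3.385×35.7 = −25.1685; K_2 = 64.4721 − 3.385×(2.7 + 23.1) = −22.8609.
Balance: K_1 = K_2 − x×(3.385 − 0.9168), so x = (K_2 − K_1)/(3.385 − 0.9168) = 2.3076/2.4682 = 0.935 km.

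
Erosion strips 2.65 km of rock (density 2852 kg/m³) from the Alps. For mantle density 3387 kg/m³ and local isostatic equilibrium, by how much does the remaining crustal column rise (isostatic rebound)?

2.23 km

Unloading: uplift u = e ρ_c/ρ_m = 2.65 km × 2852/3387 = 2.23 km.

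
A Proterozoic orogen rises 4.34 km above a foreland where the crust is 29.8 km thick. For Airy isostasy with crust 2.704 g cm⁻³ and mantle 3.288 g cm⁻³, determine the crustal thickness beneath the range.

Root depth r = h ρ_c / (ρ_m − ρ_c) = 4.34 km × 2.704 / 0.584 = 20.09 km.
Total thickness = T + h + r = 29.8 km + 4.34 km + 20.09 km = 54.2 km.

54.2 km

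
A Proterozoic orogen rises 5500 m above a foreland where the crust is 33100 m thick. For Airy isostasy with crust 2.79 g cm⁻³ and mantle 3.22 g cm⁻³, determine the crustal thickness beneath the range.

74300 m

Root depth r = h ρ_c / (ρ_m − ρ_c) = 5500 m × 2.79 / 0.43 = 35690 m.
Total thickness = T + h + r = 33100 m + 5500 m + 35690 m = 74300 m.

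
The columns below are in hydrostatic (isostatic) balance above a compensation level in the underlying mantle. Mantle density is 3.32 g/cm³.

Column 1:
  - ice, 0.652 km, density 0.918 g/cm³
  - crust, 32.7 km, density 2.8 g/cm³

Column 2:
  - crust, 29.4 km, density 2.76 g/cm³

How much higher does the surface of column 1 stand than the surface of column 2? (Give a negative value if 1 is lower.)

0.634 km

For any compensation level in the mantle, the mantle terms cancel and isostasy reduces to e = (Σt_1 − Σt_2) − (Σ(ρt)_1 − Σ(ρt)_2) / ρ_m.
Σt_1 = 33.352 km; Σt_2 = 29.4 km; Σ(ρt)_1 = 92.158536; Σ(ρt)_2 = 81.144 (in km·g/cm³).
e = (33.352 − 29.4) − (92.158536 − 81.144) / 3.32 = 0.634 km.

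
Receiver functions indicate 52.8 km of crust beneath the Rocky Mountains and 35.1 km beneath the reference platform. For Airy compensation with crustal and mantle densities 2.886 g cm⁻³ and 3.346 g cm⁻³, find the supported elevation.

Excess crust Δ = 52.8 km − 35.1 km = 17.7 km, split between elevation h and root r with h + r = Δ.
Airy balance ρ_c h = (ρ_m − ρ_c) r gives r = h ρ_c/(ρ_m − ρ_c), so h (1 + ρ_c/(ρ_m − ρ_c)) = Δ, i.e. h = Δ (ρ_m − ρ_c)/ρ_m.
h = 17.7 km × 0.46/3.346 = 2.43 km.

2.43 km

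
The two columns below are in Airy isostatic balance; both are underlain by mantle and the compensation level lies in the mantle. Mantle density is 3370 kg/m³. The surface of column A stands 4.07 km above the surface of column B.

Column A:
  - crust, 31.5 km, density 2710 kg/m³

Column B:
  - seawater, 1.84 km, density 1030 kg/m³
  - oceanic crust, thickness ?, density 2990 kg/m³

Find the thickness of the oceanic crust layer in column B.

Take the compensation level at the base of the deeper column (depth z_c below the surface of column A) and equate Σ ρ_i t_i down to z_c; mantle fills any gap and the z_c terms cancel.
Column A: 31.5×2710 + (z_c − 31.5)×3370
Column B: 4.07×0 + 1.84×1030 + x×2990 + (z_c − 4.07 − 1.84 − x)×3370
The z_c×3370 term appears on both sides and cancels. Collect the known terms of each column as K = Σ(ρt)_known − 3370 × (depth of known layers): K_A = 85365 − 3370×31.5 = −20790; K_B = 1895.2 − 3370×(4.07 + 1.84) = −18021.5.
Balance: K_A = K_B − x×(3370 − 2990), so x = (K_B − K_A)/(3370 − 2990) = 2768.5/380 = 7.29 km.

7.29 km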